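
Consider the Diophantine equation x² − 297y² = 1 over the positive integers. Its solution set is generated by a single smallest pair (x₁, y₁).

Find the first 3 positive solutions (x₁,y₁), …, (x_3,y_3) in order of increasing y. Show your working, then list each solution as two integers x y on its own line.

[17; 4,3,1,1,2,1,1,3,4,34] for √297; ℓ=10 ⇒ convergent index 9
k=0  a_k=17  p_k/q_k = 17/1
k=1  a_k=4  p_k/q_k = 69/4
k=2  a_k=3  p_k/q_k = 224/13
k=3  a_k=1  p_k/q_k = 293/17
k=4  a_k=1  p_k/q_k = 517/30
k=5  a_k=2  p_k/q_k = 1327/77
k=6  a_k=1  p_k/q_k = 1844/107
…
k=8  a_k=3  p_k/q_k = 11357/659
k=9  a_k=4  p_k/q_k = 48599/2820
→ (48599, 2820).  Check: 48599²=2361862801, 297·2820²=2361862800, difference 1.
(x_2, y_2) = (48599·48599 + 297·2820·2820, 48599·2820 + 2820·48599) = (4723725601, 274098360)
(x_3, y_3) = (48599·4723725601 + 297·2820·274098360, 48599·274098360 + 2820·4723725601) = (459136680917399, 26641812392460)

48599 2820
4723725601 274098360
459136680917399 26641812392460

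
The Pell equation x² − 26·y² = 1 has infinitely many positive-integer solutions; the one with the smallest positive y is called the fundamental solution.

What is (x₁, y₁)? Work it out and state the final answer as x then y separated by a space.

51 10

√26 → a₀=5, period (10); ℓ=1 odd so k=1
i=0: a=5 ⇒ p=5, q=1
i=1: a=10 ⇒ p=51, q=10
→ (51, 10).  Check: 51²=2601, 26·10²=2600, difference 1.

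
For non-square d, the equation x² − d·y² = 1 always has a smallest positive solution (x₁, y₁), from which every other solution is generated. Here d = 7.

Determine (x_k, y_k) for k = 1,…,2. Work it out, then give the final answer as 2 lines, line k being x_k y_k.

√7 → a₀=2, period (1,1,1,4); ℓ=4 even so k=3
i=0: a=2 ⇒ p=2, q=1
i=1: a=1 ⇒ p=3, q=1
i=2: a=1 ⇒ p=5, q=2
i=3: a=1 ⇒ p=8, q=3
fundamental: x₁=8, y₁=3  (since 64 − 7·9 = 1)
n=2: (8,3)∘(8,3) = (8·8+7·3·3, 8·3+3·8) = (127,48)

8 3
127 48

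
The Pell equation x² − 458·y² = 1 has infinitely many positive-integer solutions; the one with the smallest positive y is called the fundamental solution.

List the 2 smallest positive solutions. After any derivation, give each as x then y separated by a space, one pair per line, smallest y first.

22899 1070
1048728401 49003860

[21; 2,2,42] for √458; ℓ=3 ⇒ convergent index 5
k=0  a_k=21  p_k/q_k = 21/1
…
k=2  a_k=2  p_k/q_k = 107/5
k=3  a_k=42  p_k/q_k = 4537/212
k=4  a_k=2  p_k/q_k = 9181/429
k=5  a_k=2  p_k/q_k = 22899/1070
(x₁, y₁) = (22899, 1070);  22899² − 458·1070² = 1 ✓
(22899+1070√458)^2 = 1048728401 + 49003860√458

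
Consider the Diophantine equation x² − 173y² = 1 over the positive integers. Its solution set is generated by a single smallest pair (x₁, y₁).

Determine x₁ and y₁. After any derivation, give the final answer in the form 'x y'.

[13; 6,1,1,6,26] for √173; ℓ=5 ⇒ convergent index 9
i=0: a=13 ⇒ p=13, q=1
…
i=2: a=1 ⇒ p=92, q=7
i=3: a=1 ⇒ p=171, q=13
i=4: a=6 ⇒ p=1118, q=85
i=5: a=26 ⇒ p=29239, q=2223
…
i=7: a=1 ⇒ p=205791, q=15646
i=8: a=1 ⇒ p=382343, q=29069
i=9: a=6 ⇒ p=2499849, q=190060
(x₁, y₁) = (2499849, 190060);  2499849² − 173·190060² = 1 ✓

2499849 190060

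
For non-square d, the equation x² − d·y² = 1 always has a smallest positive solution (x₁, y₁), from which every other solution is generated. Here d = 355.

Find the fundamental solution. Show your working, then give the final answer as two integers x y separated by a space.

954809 50676

√355 → a₀=18, period (1,5,3,3,1,6,1,3,3,5,1,36); ℓ=12 even so k=11
step 0: (18, 1)  from 18·(1,0) + (0,1)
…
step 2: (113, 6)  from 5·(19,1) + (18,1)
…
step 5: (1545, 82)  from 1·(1187,63) + (358,19)
…
step 8: (46463, 2466)  from 3·(12002,637) + (10457,555)
step 9: (151391, 8035)  from 3·(46463,2466) + (12002,637)
step 10: (803418, 42641)  from 5·(151391,8035) + (46463,2466)
step 11: (954809, 50676)  from 1·(803418,42641) + (151391,8035)
→ (954809, 50676).  Check: 954809²=911660226481, 355·50676²=911660226480, difference 1.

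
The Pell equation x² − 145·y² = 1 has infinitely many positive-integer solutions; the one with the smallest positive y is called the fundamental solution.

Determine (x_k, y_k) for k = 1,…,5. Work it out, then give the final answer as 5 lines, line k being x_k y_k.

289 24
167041 13872
96549409 8017992
55805391361 4634385504
32255419657249 2678666803320

√145 = [12; 24, …], period ℓ=1 (odd) → k=1
step 0: (12, 1)  from 12·(1,0) + (0,1)
step 1: (289, 24)  from 24·(12,1) + (1,0)
→ (289, 24).  Check: 289²=83521, 145·24²=83520, difference 1.
k=2:  x_2 = 289·289+145·24·24 = 167041,  y_2 = 289·24+24·289 = 13872
k=3:  x_3 = 289·167041+145·24·13872 = 96549409,  y_3 = 289·13872+24·167041 = 8017992
k=4:  x_4 = 289·96549409+145·24·8017992 = 55805391361,  y_4 = 289·8017992+24·96549409 = 4634385504
k=5:  x_5 = 289·55805391361+145·24·4634385504 = 32255419657249,  y_5 = 289·4634385504+24·55805391361 = 2678666803320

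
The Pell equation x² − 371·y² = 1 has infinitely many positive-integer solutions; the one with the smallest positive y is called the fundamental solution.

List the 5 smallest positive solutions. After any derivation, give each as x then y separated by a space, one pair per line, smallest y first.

1695 88
5746049 298320
19479104415 1011304712
66034158220801 3428322675360
223855776889410975 11622012858165688

[19; 3,1,4,1,3,38] for √371; ℓ=6 ⇒ convergent index 5
step 0: (19, 1)  from 19·(1,0) + (0,1)
step 1: (58, 3)  from 3·(19,1) + (1,0)
…
step 3: (366, 19)  from 4·(77,4) + (58,3)
step 4: (443, 23)  from 1·(366,19) + (77,4)
step 5: (1695, 88)  from 3·(443,23) + (366,19)
fundamental: x₁=1695, y₁=88  (since 2873025 − 371·7744 = 1)
n=2: (1695,88)∘(1695,88) = (1695·1695+371·88·88, 1695·88+88·1695) = (5746049,298320)
n=3: (5746049,298320)∘(1695,88) = (1695·5746049+371·88·298320, 1695·298320+88·5746049) = (19479104415,1011304712)
n=4: (19479104415,1011304712)∘(1695,88) = (1695·19479104415+371·88·1011304712, 1695·1011304712+88·19479104415) = (66034158220801,3428322675360)
n=5: (66034158220801,3428322675360)∘(1695,88) = (1695·66034158220801+371·88·3428322675360, 1695·3428322675360+88·66034158220801) = (223855776889410975,11622012858165688)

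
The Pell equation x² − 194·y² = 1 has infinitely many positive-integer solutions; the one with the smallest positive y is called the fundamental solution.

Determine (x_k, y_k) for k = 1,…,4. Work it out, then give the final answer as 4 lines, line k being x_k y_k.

d=194: √d = [13; 1,12,1,26] (ℓ=4, even), read p_3/q_3
i=0: a=13 ⇒ p=13, q=1
i=1: a=1 ⇒ p=14, q=1
i=2: a=12 ⇒ p=181, q=13
i=3: a=1 ⇒ p=195, q=14
(x₁, y₁) = (195, 14);  195² − 194·14² = 1 ✓
k=2:  x_2 = 195·195+194·14·14 = 76049,  y_2 = 195·14+14·195 = 5460
k=3:  x_3 = 195·76049+194·14·5460 = 29658915,  y_3 = 195·5460+14·76049 = 2129386
k=4:  x_4 = 195·29658915+194·14·2129386 = 11566900801,  y_4 = 195·2129386+14·29658915 = 830455080

195 14
76049 5460
29658915 2129386
11566900801 830455080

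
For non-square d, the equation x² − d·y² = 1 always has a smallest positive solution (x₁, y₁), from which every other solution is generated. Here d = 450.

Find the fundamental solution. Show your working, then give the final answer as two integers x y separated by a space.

19601 924

√450 = [21; 4,1,2,4,2,1,4,42, …], period ℓ=8 (even) → k=7
a_0=21:  p_0=21·1+0=21,  q_0=21·0+1=1
a_1=4:  p_1=4·21+1=85,  q_1=4·1+0=4
…
a_6=1:  p_6=1·2885+1294=4179,  q_6=1·136+61=197
a_7=4:  p_7=4·4179+2885=19601,  q_7=4·197+136=924
fundamental: x₁=19601, y₁=924  (since 384199201 − 450·853776 = 1)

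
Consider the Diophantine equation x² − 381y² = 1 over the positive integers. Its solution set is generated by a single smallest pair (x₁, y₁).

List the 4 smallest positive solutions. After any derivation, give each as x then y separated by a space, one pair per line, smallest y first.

[19; 1,1,12,1,1,38] for √381; ℓ=6 ⇒ convergent index 5
a_0=19:  p_0=19·1+0=19,  q_0=19·0+1=1
…
a_3=12:  p_3=12·39+20=488,  q_3=12·2+1=25
a_4=1:  p_4=1·488+39=527,  q_4=1·25+2=27
a_5=1:  p_5=1·527+488=1015,  q_5=1·27+25=52
fundamental: x₁=1015, y₁=52  (since 1030225 − 381·2704 = 1)
k=2:  x_2 = 1015·1015+381·52·52 = 2060449,  y_2 = 1015·52+52·1015 = 105560
k=3:  x_3 = 1015·2060449+381·52·105560 = 4182710455,  y_3 = 1015·105560+52·2060449 = 214286748
k=4:  x_4 = 1015·4182710455+381·52·214286748 = 8490900163201,  y_4 = 1015·214286748+52·4182710455 = 435001992880

1015 52
2060449 105560
4182710455 214286748
8490900163201 435001992880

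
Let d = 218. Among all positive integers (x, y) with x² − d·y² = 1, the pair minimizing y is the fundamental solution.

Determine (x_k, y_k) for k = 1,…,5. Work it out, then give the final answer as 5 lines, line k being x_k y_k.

126003 8534
31753512017 2150619204
8002075549230099 541968943114690
2016571050827526816577 136579425476409948936
508188004226839647389073363 34418834696066196648450926

√218 → a₀=14, period (1,3,3,1,28); ℓ=5 odd so k=9
a_0=14:  p_0=14·1+0=14,  q_0=14·0+1=1
…
a_2=3:  p_2=3·15+14=59,  q_2=3·1+1=4
a_3=3:  p_3=3·59+15=192,  q_3=3·4+1=13
a_4=1:  p_4=1·192+59=251,  q_4=1·13+4=17
a_5=28:  p_5=28·251+192=7220,  q_5=28·17+13=489
a_6=1:  p_6=1·7220+251=7471,  q_6=1·489+17=506
a_7=3:  p_7=3·7471+7220=29633,  q_7=3·506+489=2007
a_8=3:  p_8=3·29633+7471=96370,  q_8=3·2007+506=6527
a_9=1:  p_9=1·96370+29633=126003,  q_9=1·6527+2007=8534
fundamental: x₁=126003, y₁=8534  (since 15876756009 − 218·72829156 = 1)
n=2: (126003,8534)∘(126003,8534) = (126003·126003+218·8534·8534, 126003·8534+8534·126003) = (31753512017,2150619204)
n=3: (31753512017,2150619204)∘(126003,8534) = (126003·31753512017+218·8534·2150619204, 126003·2150619204+8534·31753512017) = (8002075549230099,541968943114690)
n=4: (8002075549230099,541968943114690)∘(126003,8534) = (126003·8002075549230099+218·8534·541968943114690, 126003·541968943114690+8534·8002075549230099) = (2016571050827526816577,136579425476409948936)
n=5: (2016571050827526816577,136579425476409948936)∘(126003,8534) = (126003·2016571050827526816577+218·8534·136579425476409948936, 126003·136579425476409948936+8534·2016571050827526816577) = (508188004226839647389073363,34418834696066196648450926)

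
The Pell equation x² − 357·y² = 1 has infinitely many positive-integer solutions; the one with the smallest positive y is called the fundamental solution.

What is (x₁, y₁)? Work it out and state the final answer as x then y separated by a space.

3401 180

d=357: √d = [18; 1,8,2,8,1,36] (ℓ=6, even), read p_5/q_5
a_0=18:  p_0=18·1+0=18,  q_0=18·0+1=1
a_1=1:  p_1=1·18+1=19,  q_1=1·1+0=1
a_2=8:  p_2=8·19+18=170,  q_2=8·1+1=9
a_3=2:  p_3=2·170+19=359,  q_3=2·9+1=19
a_4=8:  p_4=8·359+170=3042,  q_4=8·19+9=161
a_5=1:  p_5=1·3042+359=3401,  q_5=1·161+19=180
fundamental: x₁=3401, y₁=180  (since 11566801 − 357·32400 = 1)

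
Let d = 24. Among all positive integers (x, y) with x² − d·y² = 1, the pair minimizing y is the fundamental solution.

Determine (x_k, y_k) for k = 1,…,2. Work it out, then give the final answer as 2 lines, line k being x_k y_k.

5 1
49 10

d=24: √d = [4; 1,8] (ℓ=2, even), read p_1/q_1
k=0  a_k=4  p_k/q_k = 4/1
k=1  a_k=1  p_k/q_k = 5/1
(x₁, y₁) = (5, 1);  5² − 24·1² = 1 ✓
n=2: (5,1)∘(5,1) = (5·5+24·1·1, 5·1+1·5) = (49,10)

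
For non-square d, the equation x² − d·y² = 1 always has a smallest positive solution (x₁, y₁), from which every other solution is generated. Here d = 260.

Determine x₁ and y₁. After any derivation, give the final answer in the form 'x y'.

d=260: √d = [16; 8,32] (ℓ=2, even), read p_1/q_1
i=0: a=16 ⇒ p=16, q=1
i=1: a=8 ⇒ p=129, q=8
→ (129, 8).  Check: 129²=16641, 260·8²=16640, difference 1.

129 8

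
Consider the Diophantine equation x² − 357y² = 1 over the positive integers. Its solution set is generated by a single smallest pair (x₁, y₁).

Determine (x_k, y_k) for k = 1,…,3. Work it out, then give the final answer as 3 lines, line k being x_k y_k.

3401 180
23133601 1224360
157354750601 8328096540

[18; 1,8,2,8,1,36] for √357; ℓ=6 ⇒ convergent index 5
k=0  a_k=18  p_k/q_k = 18/1
k=1  a_k=1  p_k/q_k = 19/1
…
k=3  a_k=2  p_k/q_k = 359/19
k=4  a_k=8  p_k/q_k = 3042/161
k=5  a_k=1  p_k/q_k = 3401/180
(x₁, y₁) = (3401, 180);  3401² − 357·180² = 1 ✓
n=2: (3401,180)∘(3401,180) = (3401·3401+357·180·180, 3401·180+180·3401) = (23133601,1224360)
n=3: (23133601,1224360)∘(3401,180) = (3401·23133601+357·180·1224360, 3401·1224360+180·23133601) = (157354750601,8328096540)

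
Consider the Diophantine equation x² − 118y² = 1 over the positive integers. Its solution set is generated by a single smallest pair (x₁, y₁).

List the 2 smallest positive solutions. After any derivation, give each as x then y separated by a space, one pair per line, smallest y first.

√118 → a₀=10, period (1,6,3,2,10,2,3,6,1,20); ℓ=10 even so k=9
step 0: (10, 1)  from 10·(1,0) + (0,1)
step 1: (11, 1)  from 1·(10,1) + (1,0)
…
step 4: (554, 51)  from 2·(239,22) + (76,7)
step 5: (5779, 532)  from 10·(554,51) + (239,22)
step 6: (12112, 1115)  from 2·(5779,532) + (554,51)
step 7: (42115, 3877)  from 3·(12112,1115) + (5779,532)
step 8: (264802, 24377)  from 6·(42115,3877) + (12112,1115)
step 9: (306917, 28254)  from 1·(264802,24377) + (42115,3877)
(x₁, y₁) = (306917, 28254);  306917² − 118·28254² = 1 ✓
k=2:  x_2 = 306917·306917+118·28254·28254 = 188396089777,  y_2 = 306917·28254+28254·306917 = 17343265836

306917 28254
188396089777 17343265836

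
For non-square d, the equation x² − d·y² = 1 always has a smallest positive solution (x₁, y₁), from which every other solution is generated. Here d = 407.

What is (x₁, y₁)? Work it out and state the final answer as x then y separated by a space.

d=407: √d = [20; 5,1,2,1,5,40] (ℓ=6, even), read p_5/q_5
step 0: (20, 1)  from 20·(1,0) + (0,1)
…
step 2: (121, 6)  from 1·(101,5) + (20,1)
…
step 4: (464, 23)  from 1·(343,17) + (121,6)
step 5: (2663, 132)  from 5·(464,23) + (343,17)
fundamental: x₁=2663, y₁=132  (since 7091569 − 407·17424 = 1)

2663 132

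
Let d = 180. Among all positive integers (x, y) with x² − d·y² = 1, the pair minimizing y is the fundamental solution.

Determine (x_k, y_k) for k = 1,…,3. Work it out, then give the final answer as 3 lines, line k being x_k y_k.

[13; 2,2,2,26] for √180; ℓ=4 ⇒ convergent index 3
k=0  a_k=13  p_k/q_k = 13/1
…
k=2  a_k=2  p_k/q_k = 67/5
k=3  a_k=2  p_k/q_k = 161/12
→ (161, 12).  Check: 161²=25921, 180·12²=25920, difference 1.
n=2: (161,12)∘(161,12) = (161·161+180·12·12, 161·12+12·161) = (51841,3864)
n=3: (51841,3864)∘(161,12) = (161·51841+180·12·3864, 161·3864+12·51841) = (16692641,1244196)

161 12
51841 3864
16692641 1244196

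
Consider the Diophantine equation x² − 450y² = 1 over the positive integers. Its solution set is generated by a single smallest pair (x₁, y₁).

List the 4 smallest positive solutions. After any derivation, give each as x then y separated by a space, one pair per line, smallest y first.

19601 924
768398401 36222648
30122754096401 1420000245972
1180872205318713601 55666849606371696

[21; 4,1,2,4,2,1,4,42] for √450; ℓ=8 ⇒ convergent index 7
i=0: a=21 ⇒ p=21, q=1
i=1: a=4 ⇒ p=85, q=4
i=2: a=1 ⇒ p=106, q=5
…
i=4: a=4 ⇒ p=1294, q=61
i=5: a=2 ⇒ p=2885, q=136
i=6: a=1 ⇒ p=4179, q=197
i=7: a=4 ⇒ p=19601, q=924
fundamental: x₁=19601, y₁=924  (since 384199201 − 450·853776 = 1)
n=2: (19601,924)∘(19601,924) = (19601·19601+450·924·924, 19601·924+924·19601) = (768398401,36222648)
n=3: (768398401,36222648)∘(19601,924) = (19601·768398401+450·924·36222648, 19601·36222648+924·768398401) = (30122754096401,1420000245972)
n=4: (30122754096401,1420000245972)∘(19601,924) = (19601·30122754096401+450·924·1420000245972, 19601·1420000245972+924·30122754096401) = (1180872205318713601,55666849606371696)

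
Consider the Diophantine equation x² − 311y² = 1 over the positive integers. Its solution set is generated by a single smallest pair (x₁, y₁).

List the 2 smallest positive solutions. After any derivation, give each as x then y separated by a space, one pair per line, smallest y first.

16883880 957397
570130807708799 32329152120720

[17; 1,1,1,2,1,…,1,1,34] for √311; ℓ=16 ⇒ convergent index 15
k=0  a_k=17  p_k/q_k = 17/1
k=1  a_k=1  p_k/q_k = 18/1
…
k=3  a_k=1  p_k/q_k = 53/3
…
k=14  a_k=1  p_k/q_k = 10724507/608131
k=15  a_k=1  p_k/q_k = 16883880/957397
→ (16883880, 957397).  Check: 16883880²=285065403854400, 311·957397²=285065403854399, difference 1.
(x_2, y_2) = (16883880·16883880 + 311·957397·957397, 16883880·957397 + 957397·16883880) = (570130807708799, 32329152120720)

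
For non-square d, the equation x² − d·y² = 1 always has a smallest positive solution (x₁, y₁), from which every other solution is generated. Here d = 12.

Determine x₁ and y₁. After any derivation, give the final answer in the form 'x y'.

7 2

√12 = [3; 2,6, …], period ℓ=2 (even) → k=1
step 0: (3, 1)  from 3·(1,0) + (0,1)
step 1: (7, 2)  from 2·(3,1) + (1,0)
(x₁, y₁) = (7, 2);  7² − 12·2² = 1 ✓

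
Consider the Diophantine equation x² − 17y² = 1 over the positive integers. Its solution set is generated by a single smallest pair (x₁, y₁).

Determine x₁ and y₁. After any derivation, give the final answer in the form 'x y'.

33 8

√17 → a₀=4, period (8); ℓ=1 odd so k=1
step 0: (4, 1)  from 4·(1,0) + (0,1)
step 1: (33, 8)  from 8·(4,1) + (1,0)
→ (33, 8).  Check: 33²=1089, 17·8²=1088, difference 1.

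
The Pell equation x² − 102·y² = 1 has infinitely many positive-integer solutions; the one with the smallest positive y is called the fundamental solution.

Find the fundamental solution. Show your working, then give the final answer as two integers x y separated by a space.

101 10

d=102: √d = [10; 10,20] (ℓ=2, even), read p_1/q_1
k=0  a_k=10  p_k/q_k = 10/1
k=1  a_k=10  p_k/q_k = 101/10
(x₁, y₁) = (101, 10);  101² − 102·10² = 1 ✓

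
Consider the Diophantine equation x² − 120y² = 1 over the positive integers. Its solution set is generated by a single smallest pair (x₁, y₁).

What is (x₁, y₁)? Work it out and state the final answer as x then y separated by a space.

d=120: √d = [10; 1,20] (ℓ=2, even), read p_1/q_1
step 0: (10, 1)  from 10·(1,0) + (0,1)
step 1: (11, 1)  from 1·(10,1) + (1,0)
fundamental: x₁=11, y₁=1  (since 121 − 120·1 = 1)

11 1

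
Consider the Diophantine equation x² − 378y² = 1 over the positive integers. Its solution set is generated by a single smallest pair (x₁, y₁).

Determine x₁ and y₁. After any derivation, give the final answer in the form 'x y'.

√378 = [19; 2,3,1,4,1,3,2,38, …], period ℓ=8 (even) → k=7
a_0=19:  p_0=19·1+0=19,  q_0=19·0+1=1
a_1=2:  p_1=2·19+1=39,  q_1=2·1+0=2
a_2=3:  p_2=3·39+19=136,  q_2=3·2+1=7
a_3=1:  p_3=1·136+39=175,  q_3=1·7+2=9
a_4=4:  p_4=4·175+136=836,  q_4=4·9+7=43
…
a_6=3:  p_6=3·1011+836=3869,  q_6=3·52+43=199
a_7=2:  p_7=2·3869+1011=8749,  q_7=2·199+52=450
fundamental: x₁=8749, y₁=450  (since 76545001 − 378·202500 = 1)

8749 450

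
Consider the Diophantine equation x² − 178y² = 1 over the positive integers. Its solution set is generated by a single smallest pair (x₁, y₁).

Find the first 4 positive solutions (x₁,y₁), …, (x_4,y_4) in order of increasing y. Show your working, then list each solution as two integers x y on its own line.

1601 120
5126401 384240
16414734401 1230336360
52559974425601 3939536640480

d=178: √d = [13; 2,1,12,1,2,26] (ℓ=6, even), read p_5/q_5
step 0: (13, 1)  from 13·(1,0) + (0,1)
step 1: (27, 2)  from 2·(13,1) + (1,0)
step 2: (40, 3)  from 1·(27,2) + (13,1)
step 3: (507, 38)  from 12·(40,3) + (27,2)
step 4: (547, 41)  from 1·(507,38) + (40,3)
step 5: (1601, 120)  from 2·(547,41) + (507,38)
(x₁, y₁) = (1601, 120);  1601² − 178·120² = 1 ✓
(x_2, y_2) = (1601·1601 + 178·120·120, 1601·120 + 120·1601) = (5126401, 384240)
(x_3, y_3) = (1601·5126401 + 178·120·384240, 1601·384240 + 120·5126401) = (16414734401, 1230336360)
(x_4, y_4) = (1601·16414734401 + 178·120·1230336360, 1601·1230336360 + 120·16414734401) = (52559974425601, 3939536640480)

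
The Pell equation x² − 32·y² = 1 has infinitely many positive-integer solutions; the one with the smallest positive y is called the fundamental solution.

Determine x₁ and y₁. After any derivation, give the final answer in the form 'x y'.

√32 = [5; 1,1,1,10, …], period ℓ=4 (even) → k=3
a_0=5:  p_0=5·1+0=5,  q_0=5·0+1=1
…
a_2=1:  p_2=1·6+5=11,  q_2=1·1+1=2
a_3=1:  p_3=1·11+6=17,  q_3=1·2+1=3
→ (17, 3).  Check: 17²=289, 32·3²=288, difference 1.

17 3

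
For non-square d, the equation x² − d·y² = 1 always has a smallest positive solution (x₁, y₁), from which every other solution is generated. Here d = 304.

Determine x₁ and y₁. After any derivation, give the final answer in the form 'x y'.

57799 3315

d=304: √d = [17; 2,3,2,1,1,1,1,1,2,3,2,34] (ℓ=12, even), read p_11/q_11
i=0: a=17 ⇒ p=17, q=1
…
i=4: a=1 ⇒ p=401, q=23
…
i=6: a=1 ⇒ p=1081, q=62
…
i=8: a=1 ⇒ p=2842, q=163
…
i=10: a=3 ⇒ p=25177, q=1444
i=11: a=2 ⇒ p=57799, q=3315
(x₁, y₁) = (57799, 3315);  57799² − 304·3315² = 1 ✓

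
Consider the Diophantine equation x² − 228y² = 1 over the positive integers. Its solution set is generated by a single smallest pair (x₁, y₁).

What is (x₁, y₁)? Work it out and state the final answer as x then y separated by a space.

151 10

[15; 10,30] for √228; ℓ=2 ⇒ convergent index 1
step 0: (15, 1)  from 15·(1,0) + (0,1)
step 1: (151, 10)  from 10·(15,1) + (1,0)
fundamental: x₁=151, y₁=10  (since 22801 − 228·100 = 1)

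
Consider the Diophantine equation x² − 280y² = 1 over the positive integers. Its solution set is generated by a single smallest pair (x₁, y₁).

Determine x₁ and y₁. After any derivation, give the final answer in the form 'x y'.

[16; 1,2,1,2,1,32] for √280; ℓ=6 ⇒ convergent index 5
step 0: (16, 1)  from 16·(1,0) + (0,1)
step 1: (17, 1)  from 1·(16,1) + (1,0)
step 2: (50, 3)  from 2·(17,1) + (16,1)
step 3: (67, 4)  from 1·(50,3) + (17,1)
step 4: (184, 11)  from 2·(67,4) + (50,3)
step 5: (251, 15)  from 1·(184,11) + (67,4)
fundamental: x₁=251, y₁=15  (since 63001 − 280·225 = 1)

251 15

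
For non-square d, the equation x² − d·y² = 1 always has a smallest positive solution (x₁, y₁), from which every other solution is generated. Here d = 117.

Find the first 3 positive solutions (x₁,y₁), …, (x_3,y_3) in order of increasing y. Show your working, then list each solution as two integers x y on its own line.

[10; 1,4,2,4,1,20] for √117; ℓ=6 ⇒ convergent index 5
k=0  a_k=10  p_k/q_k = 10/1
k=1  a_k=1  p_k/q_k = 11/1
k=2  a_k=4  p_k/q_k = 54/5
…
k=4  a_k=4  p_k/q_k = 530/49
k=5  a_k=1  p_k/q_k = 649/60
(x₁, y₁) = (649, 60);  649² − 117·60² = 1 ✓
(649+60√117)^2 = 842401 + 77880√117
(649+60√117)^3 = 1093435849 + 101088180√117

649 60
842401 77880
1093435849 101088180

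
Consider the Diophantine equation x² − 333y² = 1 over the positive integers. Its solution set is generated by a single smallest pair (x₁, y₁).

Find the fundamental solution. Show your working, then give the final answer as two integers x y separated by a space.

73 4

[18; 4,36] for √333; ℓ=2 ⇒ convergent index 1
step 0: (18, 1)  from 18·(1,0) + (0,1)
step 1: (73, 4)  from 4·(18,1) + (1,0)
fundamental: x₁=73, y₁=4  (since 5329 − 333·16 = 1)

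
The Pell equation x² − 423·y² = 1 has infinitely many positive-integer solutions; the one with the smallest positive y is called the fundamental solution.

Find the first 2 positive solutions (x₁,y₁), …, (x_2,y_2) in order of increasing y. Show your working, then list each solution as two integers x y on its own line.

4607 224
42448897 2063936

√423 = [20; 1,1,3,4,3,1,1,40, …], period ℓ=8 (even) → k=7
k=0  a_k=20  p_k/q_k = 20/1
k=1  a_k=1  p_k/q_k = 21/1
…
k=3  a_k=3  p_k/q_k = 144/7
k=4  a_k=4  p_k/q_k = 617/30
k=5  a_k=3  p_k/q_k = 1995/97
k=6  a_k=1  p_k/q_k = 2612/127
k=7  a_k=1  p_k/q_k = 4607/224
(x₁, y₁) = (4607, 224);  4607² − 423·224² = 1 ✓
(4607+224√423)^2 = 42448897 + 2063936√423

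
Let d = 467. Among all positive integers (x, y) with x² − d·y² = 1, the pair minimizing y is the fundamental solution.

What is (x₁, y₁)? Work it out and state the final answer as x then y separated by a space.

1625626 75225

d=467: √d = [21; 1,1,1,1,3,…,1,1,42] (ℓ=14, even), read p_13/q_13
step 0: (21, 1)  from 21·(1,0) + (0,1)
step 1: (22, 1)  from 1·(21,1) + (1,0)
step 2: (43, 2)  from 1·(22,1) + (21,1)
step 3: (65, 3)  from 1·(43,2) + (22,1)
step 4: (108, 5)  from 1·(65,3) + (43,2)
step 5: (389, 18)  from 3·(108,5) + (65,3)
step 6: (1275, 59)  from 3·(389,18) + (108,5)
step 7: (27164, 1257)  from 21·(1275,59) + (389,18)
step 8: (82767, 3830)  from 3·(27164,1257) + (1275,59)
…
step 10: (358232, 16577)  from 1·(275465,12747) + (82767,3830)
…
step 12: (991929, 45901)  from 1·(633697,29324) + (358232,16577)
step 13: (1625626, 75225)  from 1·(991929,45901) + (633697,29324)
(x₁, y₁) = (1625626, 75225);  1625626² − 467·75225² = 1 ✓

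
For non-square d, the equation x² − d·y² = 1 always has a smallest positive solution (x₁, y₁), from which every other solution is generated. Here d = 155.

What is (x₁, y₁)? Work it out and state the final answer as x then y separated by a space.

249 20

√155 → a₀=12, period (2,4,2,24); ℓ=4 even so k=3
k=0  a_k=12  p_k/q_k = 12/1
k=1  a_k=2  p_k/q_k = 25/2
k=2  a_k=4  p_k/q_k = 112/9
k=3  a_k=2  p_k/q_k = 249/20
→ (249, 20).  Check: 249²=62001, 155·20²=62000, difference 1.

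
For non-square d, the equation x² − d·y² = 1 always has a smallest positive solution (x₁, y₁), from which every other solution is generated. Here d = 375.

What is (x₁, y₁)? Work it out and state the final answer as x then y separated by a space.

√375 = [19; 2,1,2,1,5,1,2,1,2,38, …], period ℓ=10 (even) → k=9
i=0: a=19 ⇒ p=19, q=1
…
i=8: a=1 ⇒ p=5519, q=285
i=9: a=2 ⇒ p=15124, q=781
→ (15124, 781).  Check: 15124²=228735376, 375·781²=228735375, difference 1.

15124 781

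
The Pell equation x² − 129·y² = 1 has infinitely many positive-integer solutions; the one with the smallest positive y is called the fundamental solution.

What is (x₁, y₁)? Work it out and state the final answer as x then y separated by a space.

√129 = [11; 2,1,3,1,6,1,3,1,2,22, …], period ℓ=10 (even) → k=9
step 0: (11, 1)  from 11·(1,0) + (0,1)
…
step 2: (34, 3)  from 1·(23,2) + (11,1)
step 3: (125, 11)  from 3·(34,3) + (23,2)
step 4: (159, 14)  from 1·(125,11) + (34,3)
step 5: (1079, 95)  from 6·(159,14) + (125,11)
step 6: (1238, 109)  from 1·(1079,95) + (159,14)
step 7: (4793, 422)  from 3·(1238,109) + (1079,95)
step 8: (6031, 531)  from 1·(4793,422) + (1238,109)
step 9: (16855, 1484)  from 2·(6031,531) + (4793,422)
fundamental: x₁=16855, y₁=1484  (since 284091025 − 129·2202256 = 1)

16855 1484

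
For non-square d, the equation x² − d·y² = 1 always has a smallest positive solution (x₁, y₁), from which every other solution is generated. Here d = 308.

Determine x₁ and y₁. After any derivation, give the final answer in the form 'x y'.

351 20

√308 = [17; 1,1,4,1,1,34, …], period ℓ=6 (even) → k=5
k=0  a_k=17  p_k/q_k = 17/1
k=1  a_k=1  p_k/q_k = 18/1
k=2  a_k=1  p_k/q_k = 35/2
k=3  a_k=4  p_k/q_k = 158/9
k=4  a_k=1  p_k/q_k = 193/11
k=5  a_k=1  p_k/q_k = 351/20
fundamental: x₁=351, y₁=20  (since 123201 − 308·400 = 1)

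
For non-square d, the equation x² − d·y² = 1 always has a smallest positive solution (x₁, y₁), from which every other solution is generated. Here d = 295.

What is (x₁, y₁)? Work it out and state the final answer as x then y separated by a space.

√295 → a₀=17, period (5,1,2,3,2,6,2,3,2,1,5,34); ℓ=12 even so k=11
i=0: a=17 ⇒ p=17, q=1
i=1: a=5 ⇒ p=86, q=5
i=2: a=1 ⇒ p=103, q=6
i=3: a=2 ⇒ p=292, q=17
i=4: a=3 ⇒ p=979, q=57
…
i=8: a=3 ⇒ p=108103, q=6294
…
i=10: a=1 ⇒ p=355517, q=20699
i=11: a=5 ⇒ p=2024999, q=117900
(x₁, y₁) = (2024999, 117900);  2024999² − 295·117900² = 1 ✓

2024999 117900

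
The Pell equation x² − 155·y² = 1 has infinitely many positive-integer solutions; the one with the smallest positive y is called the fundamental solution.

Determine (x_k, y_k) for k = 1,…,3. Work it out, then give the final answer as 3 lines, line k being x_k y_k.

249 20
124001 9960
61752249 4960060

√155 = [12; 2,4,2,24, …], period ℓ=4 (even) → k=3
k=0  a_k=12  p_k/q_k = 12/1
k=1  a_k=2  p_k/q_k = 25/2
k=2  a_k=4  p_k/q_k = 112/9
k=3  a_k=2  p_k/q_k = 249/20
(x₁, y₁) = (249, 20);  249² − 155·20² = 1 ✓
(249+20√155)^2 = 124001 + 9960√155
(249+20√155)^3 = 61752249 + 4960060√155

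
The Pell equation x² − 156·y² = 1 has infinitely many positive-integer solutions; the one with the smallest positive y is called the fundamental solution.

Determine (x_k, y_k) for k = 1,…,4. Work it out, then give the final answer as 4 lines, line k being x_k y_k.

25 2
1249 100
62425 4998
3120001 249800

[12; 2,24] for √156; ℓ=2 ⇒ convergent index 1
a_0=12:  p_0=12·1+0=12,  q_0=12·0+1=1
a_1=2:  p_1=2·12+1=25,  q_1=2·1+0=2
→ (25, 2).  Check: 25²=625, 156·2²=624, difference 1.
k=2:  x_2 = 25·25+156·2·2 = 1249,  y_2 = 25·2+2·25 = 100
k=3:  x_3 = 25·1249+156·2·100 = 62425,  y_3 = 25·100+2·1249 = 4998
k=4:  x_4 = 25·62425+156·2·4998 = 3120001,  y_4 = 25·4998+2·62425 = 249800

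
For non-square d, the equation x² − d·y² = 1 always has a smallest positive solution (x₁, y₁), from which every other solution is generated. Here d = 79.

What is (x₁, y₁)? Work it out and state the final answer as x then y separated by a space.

√79 → a₀=8, period (1,7,1,16); ℓ=4 even so k=3
step 0: (8, 1)  from 8·(1,0) + (0,1)
…
step 2: (71, 8)  from 7·(9,1) + (8,1)
step 3: (80, 9)  from 1·(71,8) + (9,1)
(x₁, y₁) = (80, 9);  80² − 79·9² = 1 ✓

80 9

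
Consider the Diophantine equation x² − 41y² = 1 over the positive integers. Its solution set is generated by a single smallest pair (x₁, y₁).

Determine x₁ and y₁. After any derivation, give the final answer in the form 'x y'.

√41 → a₀=6, period (2,2,12); ℓ=3 odd so k=5
i=0: a=6 ⇒ p=6, q=1
…
i=3: a=12 ⇒ p=397, q=62
i=4: a=2 ⇒ p=826, q=129
i=5: a=2 ⇒ p=2049, q=320
(x₁, y₁) = (2049, 320);  2049² − 41·320² = 1 ✓

2049 320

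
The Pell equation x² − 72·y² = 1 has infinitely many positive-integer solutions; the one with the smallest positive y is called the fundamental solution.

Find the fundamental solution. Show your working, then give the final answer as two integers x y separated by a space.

√72 → a₀=8, period (2,16); ℓ=2 even so k=1
i=0: a=8 ⇒ p=8, q=1
i=1: a=2 ⇒ p=17, q=2
fundamental: x₁=17, y₁=2  (since 289 − 72·4 = 1)

17 2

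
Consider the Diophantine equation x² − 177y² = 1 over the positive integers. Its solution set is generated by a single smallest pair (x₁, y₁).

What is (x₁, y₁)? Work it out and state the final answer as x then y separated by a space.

d=177: √d = [13; 3,3,2,8,2,3,3,26] (ℓ=8, even), read p_7/q_7
k=0  a_k=13  p_k/q_k = 13/1
k=1  a_k=3  p_k/q_k = 40/3
k=2  a_k=3  p_k/q_k = 133/10
k=3  a_k=2  p_k/q_k = 306/23
k=4  a_k=8  p_k/q_k = 2581/194
k=5  a_k=2  p_k/q_k = 5468/411
k=6  a_k=3  p_k/q_k = 18985/1427
k=7  a_k=3  p_k/q_k = 62423/4692
(x₁, y₁) = (62423, 4692);  62423² − 177·4692² = 1 ✓

62423 4692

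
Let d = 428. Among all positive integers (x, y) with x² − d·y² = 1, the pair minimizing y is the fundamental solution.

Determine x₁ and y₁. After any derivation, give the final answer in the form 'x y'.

1850887 89466

[20; 1,2,4,1,5,10,5,1,4,2,1,40] for √428; ℓ=12 ⇒ convergent index 11
i=0: a=20 ⇒ p=20, q=1
i=1: a=1 ⇒ p=21, q=1
i=2: a=2 ⇒ p=62, q=3
i=3: a=4 ⇒ p=269, q=13
i=4: a=1 ⇒ p=331, q=16
i=5: a=5 ⇒ p=1924, q=93
i=6: a=10 ⇒ p=19571, q=946
i=7: a=5 ⇒ p=99779, q=4823
i=8: a=1 ⇒ p=119350, q=5769
i=9: a=4 ⇒ p=577179, q=27899
i=10: a=2 ⇒ p=1273708, q=61567
i=11: a=1 ⇒ p=1850887, q=89466
fundamental: x₁=1850887, y₁=89466  (since 3425782686769 − 428·8004165156 = 1)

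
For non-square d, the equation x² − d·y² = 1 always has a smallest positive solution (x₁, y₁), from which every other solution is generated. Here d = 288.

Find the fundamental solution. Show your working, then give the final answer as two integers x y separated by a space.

d=288: √d = [16; 1,32] (ℓ=2, even), read p_1/q_1
k=0  a_k=16  p_k/q_k = 16/1
k=1  a_k=1  p_k/q_k = 17/1
→ (17, 1).  Check: 17²=289, 288·1²=288, difference 1.

17 1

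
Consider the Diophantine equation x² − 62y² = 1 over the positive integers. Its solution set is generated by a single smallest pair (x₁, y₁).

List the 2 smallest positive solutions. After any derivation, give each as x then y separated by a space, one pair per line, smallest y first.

[7; 1,6,1,14] for √62; ℓ=4 ⇒ convergent index 3
i=0: a=7 ⇒ p=7, q=1
i=1: a=1 ⇒ p=8, q=1
i=2: a=6 ⇒ p=55, q=7
i=3: a=1 ⇒ p=63, q=8
(x₁, y₁) = (63, 8);  63² − 62·8² = 1 ✓
n=2: (63,8)∘(63,8) = (63·63+62·8·8, 63·8+8·63) = (7937,1008)

63 8
7937 1008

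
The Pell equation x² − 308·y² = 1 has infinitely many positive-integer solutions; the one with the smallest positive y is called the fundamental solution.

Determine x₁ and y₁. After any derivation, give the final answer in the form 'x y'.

[17; 1,1,4,1,1,34] for √308; ℓ=6 ⇒ convergent index 5
k=0  a_k=17  p_k/q_k = 17/1
…
k=2  a_k=1  p_k/q_k = 35/2
k=3  a_k=4  p_k/q_k = 158/9
k=4  a_k=1  p_k/q_k = 193/11
k=5  a_k=1  p_k/q_k = 351/20
(x₁, y₁) = (351, 20);  351² − 308·20² = 1 ✓

351 20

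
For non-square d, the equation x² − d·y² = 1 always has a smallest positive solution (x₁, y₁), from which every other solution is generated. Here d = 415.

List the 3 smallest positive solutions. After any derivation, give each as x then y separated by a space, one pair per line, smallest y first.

18412804 903849
678062702284831 33284788965192
24970071273761872339444 1225732590794885332887

√415 = [20; 2,1,2,4,6,…,1,2,40, …], period ℓ=16 (even) → k=15
step 0: (20, 1)  from 20·(1,0) + (0,1)
step 1: (41, 2)  from 2·(20,1) + (1,0)
…
step 3: (163, 8)  from 2·(61,3) + (41,2)
step 4: (713, 35)  from 4·(163,8) + (61,3)
step 5: (4441, 218)  from 6·(713,35) + (163,8)
step 6: (5154, 253)  from 1·(4441,218) + (713,35)
step 7: (9595, 471)  from 1·(5154,253) + (4441,218)
step 8: (33939, 1666)  from 3·(9595,471) + (5154,253)
step 9: (43534, 2137)  from 1·(33939,1666) + (9595,471)
step 10: (77473, 3803)  from 1·(43534,2137) + (33939,1666)
step 11: (508372, 24955)  from 6·(77473,3803) + (43534,2137)
step 12: (2110961, 103623)  from 4·(508372,24955) + (77473,3803)
…
step 14: (6841255, 335824)  from 1·(4730294,232201) + (2110961,103623)
step 15: (18412804, 903849)  from 2·(6841255,335824) + (4730294,232201)
(x₁, y₁) = (18412804, 903849);  18412804² − 415·903849² = 1 ✓
(x_2, y_2) = (18412804·18412804 + 415·903849·903849, 18412804·903849 + 903849·18412804) = (678062702284831, 33284788965192)
(x_3, y_3) = (18412804·678062702284831 + 415·903849·33284788965192, 18412804·33284788965192 + 903849·678062702284831) = (24970071273761872339444, 1225732590794885332887)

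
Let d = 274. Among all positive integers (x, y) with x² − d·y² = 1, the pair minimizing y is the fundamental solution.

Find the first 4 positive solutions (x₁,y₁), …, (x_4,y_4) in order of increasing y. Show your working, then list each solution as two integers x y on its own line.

d=274: √d = [16; 1,1,4,4,1,1,32] (ℓ=7, odd), read p_13/q_13
k=0  a_k=16  p_k/q_k = 16/1
…
k=2  a_k=1  p_k/q_k = 33/2
k=3  a_k=4  p_k/q_k = 149/9
k=4  a_k=4  p_k/q_k = 629/38
…
k=7  a_k=32  p_k/q_k = 45802/2767
…
k=9  a_k=1  p_k/q_k = 93011/5619
k=10  a_k=4  p_k/q_k = 419253/25328
…
k=12  a_k=1  p_k/q_k = 2189276/132259
k=13  a_k=1  p_k/q_k = 3959299/239190
→ (3959299, 239190).  Check: 3959299²=15676048571401, 274·239190²=15676048571400, difference 1.
(3959299+239190√274)^2 = 31352097142801 + 1894049455620√274
(3959299+239190√274)^3 = 248264653730785753699 + 14998216231173381570√274
(3959299+239190√274)^4 = 1965907990503261255572251201 + 118764845051735182903983240√274

3959299 239190
31352097142801 1894049455620
248264653730785753699 14998216231173381570
1965907990503261255572251201 118764845051735182903983240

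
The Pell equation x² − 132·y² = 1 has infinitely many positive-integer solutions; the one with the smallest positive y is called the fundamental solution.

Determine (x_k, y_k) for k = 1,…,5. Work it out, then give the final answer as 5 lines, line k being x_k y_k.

√132 = [11; 2,22, …], period ℓ=2 (even) → k=1
step 0: (11, 1)  from 11·(1,0) + (0,1)
step 1: (23, 2)  from 2·(11,1) + (1,0)
fundamental: x₁=23, y₁=2  (since 529 − 132·4 = 1)
n=2: (23,2)∘(23,2) = (23·23+132·2·2, 23·2+2·23) = (1057,92)
n=3: (1057,92)∘(23,2) = (23·1057+132·2·92, 23·92+2·1057) = (48599,4230)
n=4: (48599,4230)∘(23,2) = (23·48599+132·2·4230, 23·4230+2·48599) = (2234497,194488)
n=5: (2234497,194488)∘(23,2) = (23·2234497+132·2·194488, 23·194488+2·2234497) = (102738263,8942218)

23 2
1057 92
48599 4230
2234497 194488
102738263 8942218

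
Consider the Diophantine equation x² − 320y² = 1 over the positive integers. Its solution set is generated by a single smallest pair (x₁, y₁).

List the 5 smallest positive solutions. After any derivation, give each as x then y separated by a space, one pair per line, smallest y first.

d=320: √d = [17; 1,7,1,34] (ℓ=4, even), read p_3/q_3
k=0  a_k=17  p_k/q_k = 17/1
…
k=2  a_k=7  p_k/q_k = 143/8
k=3  a_k=1  p_k/q_k = 161/9
→ (161, 9).  Check: 161²=25921, 320·9²=25920, difference 1.
(161+9√320)^2 = 51841 + 2898√320
(161+9√320)^3 = 16692641 + 933147√320
(161+9√320)^4 = 5374978561 + 300470436√320
(161+9√320)^5 = 1730726404001 + 96750547245√320

161 9
51841 2898
16692641 933147
5374978561 300470436
1730726404001 96750547245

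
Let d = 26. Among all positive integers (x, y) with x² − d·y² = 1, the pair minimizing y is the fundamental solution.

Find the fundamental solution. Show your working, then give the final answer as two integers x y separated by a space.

51 10

√26 = [5; 10, …], period ℓ=1 (odd) → k=1
k=0  a_k=5  p_k/q_k = 5/1
k=1  a_k=10  p_k/q_k = 51/10
fundamental: x₁=51, y₁=10  (since 2601 − 26·100 = 1)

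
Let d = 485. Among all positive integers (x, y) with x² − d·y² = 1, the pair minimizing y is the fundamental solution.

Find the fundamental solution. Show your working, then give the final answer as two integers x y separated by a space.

969 44

[22; 44] for √485; ℓ=1 ⇒ convergent index 1
a_0=22:  p_0=22·1+0=22,  q_0=22·0+1=1
a_1=44:  p_1=44·22+1=969,  q_1=44·1+0=44
→ (969, 44).  Check: 969²=938961, 485·44²=938960, difference 1.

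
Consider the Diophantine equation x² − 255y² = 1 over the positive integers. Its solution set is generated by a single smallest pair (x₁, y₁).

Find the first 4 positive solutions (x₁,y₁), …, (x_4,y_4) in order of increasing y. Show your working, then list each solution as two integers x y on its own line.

16 1
511 32
16336 1023
522241 32704

√255 = [15; 1,30, …], period ℓ=2 (even) → k=1
step 0: (15, 1)  from 15·(1,0) + (0,1)
step 1: (16, 1)  from 1·(15,1) + (1,0)
→ (16, 1).  Check: 16²=256, 255·1²=255, difference 1.
n=2: (16,1)∘(16,1) = (16·16+255·1·1, 16·1+1·16) = (511,32)
n=3: (511,32)∘(16,1) = (16·511+255·1·32, 16·32+1·511) = (16336,1023)
n=4: (16336,1023)∘(16,1) = (16·16336+255·1·1023, 16·1023+1·16336) = (522241,32704)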